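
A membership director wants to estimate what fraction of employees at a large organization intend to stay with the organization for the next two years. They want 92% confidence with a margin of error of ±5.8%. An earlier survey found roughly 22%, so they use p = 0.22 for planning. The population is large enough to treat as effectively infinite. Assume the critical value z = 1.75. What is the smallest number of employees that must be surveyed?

With p = 0.22, p(1−p) = 0.1716.
n = z²·p(1−p)/E² = 1.75² × 0.1716 / 0.058² = 3.0625 × 0.1716 / 0.003364 ≈ 156.22.
Rounding up gives n = 157.

157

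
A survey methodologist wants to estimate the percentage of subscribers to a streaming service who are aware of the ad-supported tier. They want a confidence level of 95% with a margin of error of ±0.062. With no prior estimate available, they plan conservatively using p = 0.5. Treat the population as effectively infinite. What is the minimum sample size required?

For 95% confidence, z = 1.960.
With p = 0.5, p(1−p) = 0.25.
n = z²·p(1−p)/E² = 1.960² × 0.2500 / 0.062² = 3.8416 × 0.2500 / 0.003844 ≈ 249.84.
Rounding up gives n = 250.

250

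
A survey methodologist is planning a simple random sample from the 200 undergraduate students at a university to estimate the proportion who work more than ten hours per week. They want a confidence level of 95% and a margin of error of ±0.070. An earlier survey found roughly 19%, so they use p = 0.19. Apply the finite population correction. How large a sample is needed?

For 95% confidence, z = 1.960.
Unadjusted: n₀ = 1.960² × 0.19 × 0.81 / 0.070² ≈ 120.66, so n₀ = 121.
Finite population correction with N = 200: n = n₀ / (1 + (n₀−1)/N) = 121 / (1 + 120/200) = 121 / 1.6000 ≈ 75.62.
Rounding up, n = 76.

76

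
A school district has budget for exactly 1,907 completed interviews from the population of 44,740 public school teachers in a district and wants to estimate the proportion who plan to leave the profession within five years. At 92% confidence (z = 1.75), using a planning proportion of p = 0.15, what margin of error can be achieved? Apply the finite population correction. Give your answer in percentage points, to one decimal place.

1.4

Finite-population factor: (N−n)/(N−1) = (44740−1907)/(44740−1) = 0.9574.
SE(p̂) = √[p(1−p)/n · (N−n)/(N−1)] = √[0.1275/1907 × 0.9574] = 0.00800.
E = z × SE = 1.75 × 0.00800 = 0.01400 ≈ 1.4 percentage points.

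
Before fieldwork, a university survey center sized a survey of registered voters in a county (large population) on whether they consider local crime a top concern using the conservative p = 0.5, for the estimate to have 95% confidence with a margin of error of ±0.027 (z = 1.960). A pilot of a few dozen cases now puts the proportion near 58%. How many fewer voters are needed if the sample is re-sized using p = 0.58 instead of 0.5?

Conservative (p = 0.5): n = 1.960² × 0.25 / 0.027² ≈ 1317.42 → 1318.
Using p = 0.58: p(1−p) = 0.2436, so n = 1.960² × 0.2436 / 0.027² ≈ 1283.70 → 1284.
Reduction: 1318 − 1284 = 34.

34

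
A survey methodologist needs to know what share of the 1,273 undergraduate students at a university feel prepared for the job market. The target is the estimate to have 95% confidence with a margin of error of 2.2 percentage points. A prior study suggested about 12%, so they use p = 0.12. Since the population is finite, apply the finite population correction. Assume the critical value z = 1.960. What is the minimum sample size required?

506

Unadjusted: n₀ = 1.960² × 0.12 × 0.88 / 0.022² ≈ 838.17, so n₀ = 839.
Finite population correction with N = 1,273: n = n₀ / (1 + (n₀−1)/N) = 839 / (1 + 838/1273) = 839 / 1.6583 ≈ 505.94.
Rounding up, n = 506.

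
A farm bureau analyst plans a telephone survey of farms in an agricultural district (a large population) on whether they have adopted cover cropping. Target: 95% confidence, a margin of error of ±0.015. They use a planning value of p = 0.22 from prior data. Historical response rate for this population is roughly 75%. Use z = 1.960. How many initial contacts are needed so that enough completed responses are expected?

3907

Completed interviews needed: n₀ = 1.960² × 0.1716 / 0.015² ≈ 2929.86 → 2930.
At a 75% response rate, contacts needed = 2930 / 0.75 ≈ 3906.67 → 3907.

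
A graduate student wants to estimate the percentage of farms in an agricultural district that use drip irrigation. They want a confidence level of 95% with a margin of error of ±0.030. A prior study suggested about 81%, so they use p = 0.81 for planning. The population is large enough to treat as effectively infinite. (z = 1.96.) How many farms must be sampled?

With p = 0.81, p(1−p) = 0.1539.
n = z²·p(1−p)/E² = 1.96² × 0.1539 / 0.030² = 3.8416 × 0.1539 / 0.000900 ≈ 656.91.
Rounding up gives n = 657.

657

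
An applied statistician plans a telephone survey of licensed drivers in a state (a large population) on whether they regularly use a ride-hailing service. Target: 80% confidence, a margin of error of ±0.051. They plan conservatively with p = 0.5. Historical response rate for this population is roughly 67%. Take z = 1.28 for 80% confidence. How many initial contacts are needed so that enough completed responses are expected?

236

Completed interviews needed: n₀ = 1.28² × 0.2500 / 0.051² ≈ 157.48 → 158.
At a 67% response rate, contacts needed = 158 / 0.67 ≈ 235.82 → 236.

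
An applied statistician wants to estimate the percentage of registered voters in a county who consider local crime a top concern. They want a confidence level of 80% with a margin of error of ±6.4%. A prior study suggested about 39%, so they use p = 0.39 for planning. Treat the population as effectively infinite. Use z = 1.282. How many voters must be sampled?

With p = 0.39, p(1−p) = 0.2379.
n = z²·p(1−p)/E² = 1.282² × 0.2379 / 0.064² = 1.6435 × 0.2379 / 0.004096 ≈ 95.46.
Rounding up gives n = 96.

96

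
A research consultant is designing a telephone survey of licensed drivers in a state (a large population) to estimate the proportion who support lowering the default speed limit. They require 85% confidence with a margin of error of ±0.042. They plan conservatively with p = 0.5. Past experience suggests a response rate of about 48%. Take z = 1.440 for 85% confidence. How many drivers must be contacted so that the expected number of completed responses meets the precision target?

613

Completed interviews needed: n₀ = 1.440² × 0.2500 / 0.042² ≈ 293.88 → 294.
At a 48% response rate, contacts needed = 294 / 0.48 ≈ 612.50 → 613.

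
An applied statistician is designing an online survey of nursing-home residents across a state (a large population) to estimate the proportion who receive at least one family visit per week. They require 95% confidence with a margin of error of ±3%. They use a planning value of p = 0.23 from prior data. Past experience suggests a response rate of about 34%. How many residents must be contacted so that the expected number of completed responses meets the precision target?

For 95% confidence, z = 1.960.
Completed interviews needed: n₀ = 1.960² × 0.1771 / 0.030² ≈ 755.94 → 756.
At a 34% response rate, contacts needed = 756 / 0.34 ≈ 2223.53 → 2224.

2224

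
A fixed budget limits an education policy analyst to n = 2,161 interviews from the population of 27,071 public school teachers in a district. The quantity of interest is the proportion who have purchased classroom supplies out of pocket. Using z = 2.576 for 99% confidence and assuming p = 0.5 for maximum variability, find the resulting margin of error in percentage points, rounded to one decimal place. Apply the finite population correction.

Finite-population factor: (N−n)/(N−1) = (27071−2161)/(27071−1) = 0.9202.
SE(p̂) = √[p(1−p)/n · (N−n)/(N−1)] = √[0.2500/2161 × 0.9202] = 0.01032.
E = z × SE = 2.576 × 0.01032 = 0.02658 ≈ 2.7 percentage points.

2.7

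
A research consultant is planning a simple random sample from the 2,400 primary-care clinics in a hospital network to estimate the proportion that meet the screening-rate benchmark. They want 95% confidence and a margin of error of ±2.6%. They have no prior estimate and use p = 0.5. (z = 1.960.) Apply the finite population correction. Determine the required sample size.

Unadjusted: n₀ = 1.960² × 0.50 × 0.50 / 0.026² ≈ 1420.71, so n₀ = 1421.
Finite population correction with N = 2,400: n = n₀ / (1 + (n₀−1)/N) = 1421 / (1 + 1420/2400) = 1421 / 1.5917 ≈ 892.77.
Rounding up, n = 893.

893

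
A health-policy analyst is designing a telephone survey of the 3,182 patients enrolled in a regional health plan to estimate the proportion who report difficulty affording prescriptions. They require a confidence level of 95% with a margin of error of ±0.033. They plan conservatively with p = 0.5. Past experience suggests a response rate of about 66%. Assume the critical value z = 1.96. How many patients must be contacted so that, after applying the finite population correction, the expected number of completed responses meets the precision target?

Completed interviews needed (unadjusted): n₀ = 1.96² × 0.2500 / 0.033² ≈ 881.91 → 882.
FPC for N = 3,182: n = 882 / (1 + 881/3182) = 882 / 1.2769 ≈ 690.75 → 691.
At a 66% response rate, contacts needed = 691 / 0.66 ≈ 1046.97 → 1047.

1047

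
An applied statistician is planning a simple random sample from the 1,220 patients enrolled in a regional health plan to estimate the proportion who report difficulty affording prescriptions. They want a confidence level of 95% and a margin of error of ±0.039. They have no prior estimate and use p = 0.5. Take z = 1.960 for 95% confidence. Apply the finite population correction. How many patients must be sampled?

Unadjusted: n₀ = 1.960² × 0.50 × 0.50 / 0.039² ≈ 631.43, so n₀ = 632.
Finite population correction with N = 1,220: n = n₀ / (1 + (n₀−1)/N) = 632 / (1 + 631/1220) = 632 / 1.5172 ≈ 416.55.
Rounding up, n = 417.

417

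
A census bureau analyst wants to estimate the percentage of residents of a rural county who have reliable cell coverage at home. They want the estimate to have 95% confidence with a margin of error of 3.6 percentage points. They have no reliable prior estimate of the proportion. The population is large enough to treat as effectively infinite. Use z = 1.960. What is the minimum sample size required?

742

With no prior estimate, use p = 0.5, giving p(1−p) = 0.25.
n = z²·p(1−p)/E² = 1.960² × 0.2500 / 0.036² = 3.8416 × 0.2500 / 0.001296 ≈ 741.05.
Rounding up gives n = 742.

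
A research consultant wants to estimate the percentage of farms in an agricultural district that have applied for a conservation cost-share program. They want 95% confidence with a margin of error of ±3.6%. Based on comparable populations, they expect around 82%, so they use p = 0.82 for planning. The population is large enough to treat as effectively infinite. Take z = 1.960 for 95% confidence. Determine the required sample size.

438

With p = 0.82, p(1−p) = 0.1476.
n = z²·p(1−p)/E² = 1.960² × 0.1476 / 0.036² = 3.8416 × 0.1476 / 0.001296 ≈ 437.52.
Rounding up gives n = 438.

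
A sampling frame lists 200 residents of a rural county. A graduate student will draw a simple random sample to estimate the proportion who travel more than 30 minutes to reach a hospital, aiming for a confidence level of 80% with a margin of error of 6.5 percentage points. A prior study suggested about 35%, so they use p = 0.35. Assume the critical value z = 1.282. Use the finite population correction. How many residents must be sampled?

Unadjusted: n₀ = 1.282² × 0.35 × 0.65 / 0.065² ≈ 88.50, so n₀ = 89.
Finite population correction with N = 200: n = n₀ / (1 + (n₀−1)/N) = 89 / (1 + 88/200) = 89 / 1.4400 ≈ 61.81.
Rounding up, n = 62.

62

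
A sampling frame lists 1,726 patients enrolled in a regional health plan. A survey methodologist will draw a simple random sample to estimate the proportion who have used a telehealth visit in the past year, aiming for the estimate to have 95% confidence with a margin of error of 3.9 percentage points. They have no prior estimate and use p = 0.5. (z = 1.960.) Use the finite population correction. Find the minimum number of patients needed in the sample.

463

Unadjusted: n₀ = 1.960² × 0.50 × 0.50 / 0.039² ≈ 631.43, so n₀ = 632.
Finite population correction with N = 1,726: n = n₀ / (1 + (n₀−1)/N) = 632 / (1 + 631/1726) = 632 / 1.3656 ≈ 462.81.
Rounding up, n = 463.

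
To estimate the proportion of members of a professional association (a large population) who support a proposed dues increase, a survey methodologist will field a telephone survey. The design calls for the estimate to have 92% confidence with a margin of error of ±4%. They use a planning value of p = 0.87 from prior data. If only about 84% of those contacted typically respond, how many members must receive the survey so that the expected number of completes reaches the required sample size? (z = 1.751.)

Completed interviews needed: n₀ = 1.751² × 0.1131 / 0.040² ≈ 216.73 → 217.
At an 84% response rate, contacts needed = 217 / 0.84 ≈ 258.33 → 259.

259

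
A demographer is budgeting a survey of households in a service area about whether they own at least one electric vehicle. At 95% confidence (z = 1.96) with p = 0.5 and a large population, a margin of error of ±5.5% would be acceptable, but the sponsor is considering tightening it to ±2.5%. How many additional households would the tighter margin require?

1219

At ±5.5%: n = 1.96² × 0.2500 / 0.055² ≈ 317.49 → 318.
At ±2.5%: n = 1.96² × 0.2500 / 0.025² ≈ 1536.64 → 1537.
Additional respondents: 1537 − 318 = 1219.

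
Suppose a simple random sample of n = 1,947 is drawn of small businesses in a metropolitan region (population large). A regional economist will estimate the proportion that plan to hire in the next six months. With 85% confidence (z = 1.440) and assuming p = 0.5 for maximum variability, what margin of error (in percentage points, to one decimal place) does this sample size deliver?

1.6

SE(p̂) = √[p(1−p)/n] = √[0.2500/1947] = 0.01133.
E = z × SE = 1.440 × 0.01133 = 0.01632, or 1.6 percentage points.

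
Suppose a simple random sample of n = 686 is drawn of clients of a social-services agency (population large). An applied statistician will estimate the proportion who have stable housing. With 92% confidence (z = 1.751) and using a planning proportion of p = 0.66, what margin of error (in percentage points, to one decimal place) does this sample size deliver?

3.2

SE(p̂) = √[p(1−p)/n] = √[0.2244/686] = 0.01809.
E = z × SE = 1.751 × 0.01809 = 0.03167, or 3.2 percentage points.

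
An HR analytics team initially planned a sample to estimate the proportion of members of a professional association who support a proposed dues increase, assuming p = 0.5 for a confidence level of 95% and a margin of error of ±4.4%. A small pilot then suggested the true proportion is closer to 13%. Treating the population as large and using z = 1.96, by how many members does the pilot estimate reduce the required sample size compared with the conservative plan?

Conservative (p = 0.5): n = 1.96² × 0.25 / 0.044² ≈ 496.07 → 497.
Using p = 0.13: p(1−p) = 0.1131, so n = 1.96² × 0.1131 / 0.044² ≈ 224.42 → 225.
Reduction: 497 − 225 = 272.

272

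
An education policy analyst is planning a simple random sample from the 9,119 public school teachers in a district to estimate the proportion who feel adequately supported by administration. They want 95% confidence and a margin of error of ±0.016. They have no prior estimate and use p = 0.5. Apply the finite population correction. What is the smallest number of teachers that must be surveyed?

For 95% confidence, z = 1.960.
Unadjusted: n₀ = 1.960² × 0.50 × 0.50 / 0.016² ≈ 3751.56, so n₀ = 3752.
Finite population correction with N = 9,119: n = n₀ / (1 + (n₀−1)/N) = 3752 / (1 + 3751/9119) = 3752 / 1.4113 ≈ 2658.47.
Rounding up, n = 2659.

2659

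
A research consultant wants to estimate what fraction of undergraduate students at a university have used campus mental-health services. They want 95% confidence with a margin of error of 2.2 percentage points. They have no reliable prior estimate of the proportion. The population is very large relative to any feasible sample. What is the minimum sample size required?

For 95% confidence, z = 1.960.
With no prior estimate, use p = 0.5, giving p(1−p) = 0.25.
n = z²·p(1−p)/E² = 1.960² × 0.2500 / 0.022² = 3.8416 × 0.2500 / 0.000484 ≈ 1984.30.
Rounding up gives n = 1985.

1985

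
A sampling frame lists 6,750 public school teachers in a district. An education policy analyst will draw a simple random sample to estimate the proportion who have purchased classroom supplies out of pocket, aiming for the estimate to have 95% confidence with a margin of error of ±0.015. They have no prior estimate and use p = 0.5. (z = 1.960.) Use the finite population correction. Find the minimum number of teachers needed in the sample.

2616

Unadjusted: n₀ = 1.960² × 0.50 × 0.50 / 0.015² ≈ 4268.44, so n₀ = 4269.
Finite population correction with N = 6,750: n = n₀ / (1 + (n₀−1)/N) = 4269 / (1 + 4268/6750) = 4269 / 1.6323 ≈ 2615.33.
Rounding up, n = 2616.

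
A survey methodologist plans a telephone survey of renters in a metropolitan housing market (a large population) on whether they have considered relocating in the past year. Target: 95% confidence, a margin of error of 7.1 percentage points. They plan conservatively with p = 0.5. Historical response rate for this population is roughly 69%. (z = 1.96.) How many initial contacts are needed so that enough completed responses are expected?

Completed interviews needed: n₀ = 1.96² × 0.2500 / 0.071² ≈ 190.52 → 191.
At a 69% response rate, contacts needed = 191 / 0.69 ≈ 276.81 → 277.

277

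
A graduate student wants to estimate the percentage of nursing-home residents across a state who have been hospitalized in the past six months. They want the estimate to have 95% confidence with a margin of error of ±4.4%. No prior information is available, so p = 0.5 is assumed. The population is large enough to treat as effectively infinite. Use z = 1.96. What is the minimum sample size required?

497

With p = 0.5, p(1−p) = 0.25.
n = z²·p(1−p)/E² = 1.96² × 0.2500 / 0.044² = 3.8416 × 0.2500 / 0.001936 ≈ 496.07.
Rounding up gives n = 497.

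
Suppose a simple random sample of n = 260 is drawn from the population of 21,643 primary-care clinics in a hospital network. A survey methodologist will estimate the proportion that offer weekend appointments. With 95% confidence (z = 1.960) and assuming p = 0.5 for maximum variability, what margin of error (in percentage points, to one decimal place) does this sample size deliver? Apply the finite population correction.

6.0

Finite-population factor: (N−n)/(N−1) = (21643−260)/(21643−1) = 0.9880.
SE(p̂) = √[p(1−p)/n · (N−n)/(N−1)] = √[0.2500/260 × 0.9880] = 0.03082.
E = z × SE = 1.960 × 0.03082 = 0.06041 ≈ 6.0 percentage points.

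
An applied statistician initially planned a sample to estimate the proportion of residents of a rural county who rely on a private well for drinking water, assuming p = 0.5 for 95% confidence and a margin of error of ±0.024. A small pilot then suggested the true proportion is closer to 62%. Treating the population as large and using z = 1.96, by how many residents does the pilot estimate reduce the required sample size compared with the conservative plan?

96

Conservative (p = 0.5): n = 1.96² × 0.25 / 0.024² ≈ 1667.36 → 1668.
Using p = 0.62: p(1−p) = 0.2356, so n = 1.96² × 0.2356 / 0.024² ≈ 1571.32 → 1572.
Reduction: 1668 − 1572 = 96.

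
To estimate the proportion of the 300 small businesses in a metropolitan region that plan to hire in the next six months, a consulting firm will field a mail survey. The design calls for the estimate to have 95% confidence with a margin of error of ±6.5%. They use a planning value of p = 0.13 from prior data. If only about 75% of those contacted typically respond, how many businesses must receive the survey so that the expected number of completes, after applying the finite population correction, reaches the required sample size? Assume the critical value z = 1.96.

103

Completed interviews needed (unadjusted): n₀ = 1.96² × 0.1131 / 0.065² ≈ 102.84 → 103.
FPC for N = 300: n = 103 / (1 + 102/300) = 103 / 1.3400 ≈ 76.87 → 77.
At a 75% response rate, contacts needed = 77 / 0.75 ≈ 102.67 → 103.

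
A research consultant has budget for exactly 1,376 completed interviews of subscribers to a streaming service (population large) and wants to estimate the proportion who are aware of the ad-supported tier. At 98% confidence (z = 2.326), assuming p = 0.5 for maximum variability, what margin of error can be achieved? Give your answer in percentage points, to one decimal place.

SE(p̂) = √[p(1−p)/n] = √[0.2500/1376] = 0.01348.
E = z × SE = 2.326 × 0.01348 = 0.03135, or 3.1 percentage points.

3.1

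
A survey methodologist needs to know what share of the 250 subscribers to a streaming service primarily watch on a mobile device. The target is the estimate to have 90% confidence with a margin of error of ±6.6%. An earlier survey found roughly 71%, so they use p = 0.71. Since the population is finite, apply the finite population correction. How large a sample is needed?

For 90% confidence, z = 1.645.
Unadjusted: n₀ = 1.645² × 0.71 × 0.29 / 0.066² ≈ 127.91, so n₀ = 128.
Finite population correction with N = 250: n = n₀ / (1 + (n₀−1)/N) = 128 / (1 + 127/250) = 128 / 1.5080 ≈ 84.88.
Rounding up, n = 85.

85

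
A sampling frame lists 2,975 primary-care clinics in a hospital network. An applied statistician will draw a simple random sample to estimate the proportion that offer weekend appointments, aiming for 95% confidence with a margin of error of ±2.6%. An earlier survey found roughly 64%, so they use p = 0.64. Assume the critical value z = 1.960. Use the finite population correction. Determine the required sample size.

Unadjusted: n₀ = 1.960² × 0.64 × 0.36 / 0.026² ≈ 1309.33, so n₀ = 1310.
Finite population correction with N = 2,975: n = n₀ / (1 + (n₀−1)/N) = 1310 / (1 + 1309/2975) = 1310 / 1.4400 ≈ 909.72.
Rounding up, n = 910.

910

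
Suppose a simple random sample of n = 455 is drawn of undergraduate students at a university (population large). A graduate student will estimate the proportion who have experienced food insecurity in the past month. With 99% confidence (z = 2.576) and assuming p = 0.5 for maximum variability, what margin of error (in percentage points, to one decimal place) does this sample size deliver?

6.0

SE(p̂) = √[p(1−p)/n] = √[0.2500/455] = 0.02344.
E = z × SE = 2.576 × 0.02344 = 0.06038, or 6.0 percentage points.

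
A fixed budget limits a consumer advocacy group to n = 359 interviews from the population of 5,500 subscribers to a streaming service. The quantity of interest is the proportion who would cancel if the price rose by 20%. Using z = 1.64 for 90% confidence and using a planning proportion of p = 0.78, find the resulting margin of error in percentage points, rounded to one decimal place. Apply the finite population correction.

3.5

Finite-population factor: (N−n)/(N−1) = (5500−359)/(5500−1) = 0.9349.
SE(p̂) = √[p(1−p)/n · (N−n)/(N−1)] = √[0.1716/359 × 0.9349] = 0.02114.
E = z × SE = 1.64 × 0.02114 = 0.03467 ≈ 3.5 percentage points.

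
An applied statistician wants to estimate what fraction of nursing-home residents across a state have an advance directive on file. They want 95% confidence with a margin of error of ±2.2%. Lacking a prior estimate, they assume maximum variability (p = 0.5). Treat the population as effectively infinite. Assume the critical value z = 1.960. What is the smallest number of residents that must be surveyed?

With p = 0.5, p(1−p) = 0.25.
n = z²·p(1−p)/E² = 1.960² × 0.2500 / 0.022² = 3.8416 × 0.2500 / 0.000484 ≈ 1984.30.
Rounding up gives n = 1985.

1985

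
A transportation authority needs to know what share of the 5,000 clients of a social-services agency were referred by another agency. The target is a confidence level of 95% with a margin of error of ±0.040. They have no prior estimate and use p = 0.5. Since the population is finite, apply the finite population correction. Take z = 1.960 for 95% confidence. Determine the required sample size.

537

Unadjusted: n₀ = 1.960² × 0.50 × 0.50 / 0.040² ≈ 600.25, so n₀ = 601.
Finite population correction with N = 5,000: n = n₀ / (1 + (n₀−1)/N) = 601 / (1 + 600/5000) = 601 / 1.1200 ≈ 536.61.
Rounding up, n = 537.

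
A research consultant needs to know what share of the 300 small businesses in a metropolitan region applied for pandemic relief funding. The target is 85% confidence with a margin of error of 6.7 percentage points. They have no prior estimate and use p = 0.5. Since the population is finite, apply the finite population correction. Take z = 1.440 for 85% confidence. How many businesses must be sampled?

Unadjusted: n₀ = 1.440² × 0.50 × 0.50 / 0.067² ≈ 115.48, so n₀ = 116.
Finite population correction with N = 300: n = n₀ / (1 + (n₀−1)/N) = 116 / (1 + 115/300) = 116 / 1.3833 ≈ 83.86.
Rounding up, n = 84.

84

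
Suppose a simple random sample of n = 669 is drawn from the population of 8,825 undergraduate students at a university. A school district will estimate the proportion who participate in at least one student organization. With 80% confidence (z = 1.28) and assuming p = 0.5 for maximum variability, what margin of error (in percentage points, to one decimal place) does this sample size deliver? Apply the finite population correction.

2.4

Finite-population factor: (N−n)/(N−1) = (8825−669)/(8825−1) = 0.9243.
SE(p̂) = √[p(1−p)/n · (N−n)/(N−1)] = √[0.2500/669 × 0.9243] = 0.01859.
E = z × SE = 1.28 × 0.01859 = 0.02379 ≈ 2.4 percentage points.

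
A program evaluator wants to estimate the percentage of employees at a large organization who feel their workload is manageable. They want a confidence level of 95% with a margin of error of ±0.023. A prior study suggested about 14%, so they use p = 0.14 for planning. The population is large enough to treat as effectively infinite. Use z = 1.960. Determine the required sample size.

875

With p = 0.14, p(1−p) = 0.1204.
n = z²·p(1−p)/E² = 1.960² × 0.1204 / 0.023² = 3.8416 × 0.1204 / 0.000529 ≈ 874.35.
Rounding up gives n = 875.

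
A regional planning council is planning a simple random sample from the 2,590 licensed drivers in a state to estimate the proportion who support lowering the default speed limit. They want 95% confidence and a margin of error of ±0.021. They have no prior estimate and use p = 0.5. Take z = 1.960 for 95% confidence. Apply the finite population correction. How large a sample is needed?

Unadjusted: n₀ = 1.960² × 0.50 × 0.50 / 0.021² ≈ 2177.78, so n₀ = 2178.
Finite population correction with N = 2,590: n = n₀ / (1 + (n₀−1)/N) = 2178 / (1 + 2177/2590) = 2178 / 1.8405 ≈ 1183.35.
Rounding up, n = 1184.

1184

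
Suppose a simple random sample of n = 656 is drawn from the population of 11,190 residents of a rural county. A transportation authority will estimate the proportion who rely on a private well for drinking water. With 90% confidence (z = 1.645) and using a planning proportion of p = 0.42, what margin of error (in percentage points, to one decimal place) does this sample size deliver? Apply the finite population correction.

3.1

Finite-population factor: (N−n)/(N−1) = (11190−656)/(11190−1) = 0.9415.
SE(p̂) = √[p(1−p)/n · (N−n)/(N−1)] = √[0.2436/656 × 0.9415] = 0.01870.
E = z × SE = 1.645 × 0.01870 = 0.03076 ≈ 3.1 percentage points.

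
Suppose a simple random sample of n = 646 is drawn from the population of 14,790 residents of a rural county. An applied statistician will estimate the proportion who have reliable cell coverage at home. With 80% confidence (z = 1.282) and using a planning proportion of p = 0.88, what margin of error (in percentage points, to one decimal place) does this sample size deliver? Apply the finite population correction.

1.6

Finite-population factor: (N−n)/(N−1) = (14790−646)/(14790−1) = 0.9564.
SE(p̂) = √[p(1−p)/n · (N−n)/(N−1)] = √[0.1056/646 × 0.9564] = 0.01250.
E = z × SE = 1.282 × 0.01250 = 0.01603 ≈ 1.6 percentage points.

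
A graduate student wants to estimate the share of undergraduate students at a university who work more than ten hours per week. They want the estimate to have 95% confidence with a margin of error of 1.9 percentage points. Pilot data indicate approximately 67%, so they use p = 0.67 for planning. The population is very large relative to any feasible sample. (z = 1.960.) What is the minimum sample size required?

2353

With p = 0.67, p(1−p) = 0.2211.
n = z²·p(1−p)/E² = 1.960² × 0.2211 / 0.019² = 3.8416 × 0.2211 / 0.000361 ≈ 2352.85.
Rounding up gives n = 2353.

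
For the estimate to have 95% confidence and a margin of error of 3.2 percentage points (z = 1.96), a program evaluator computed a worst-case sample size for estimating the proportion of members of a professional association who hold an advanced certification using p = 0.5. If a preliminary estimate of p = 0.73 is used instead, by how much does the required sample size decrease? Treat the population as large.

198

Conservative (p = 0.5): n = 1.96² × 0.25 / 0.032² ≈ 937.89 → 938.
Using p = 0.73: p(1−p) = 0.1971, so n = 1.96² × 0.1971 / 0.032² ≈ 739.43 → 740.
Reduction: 938 − 740 = 198.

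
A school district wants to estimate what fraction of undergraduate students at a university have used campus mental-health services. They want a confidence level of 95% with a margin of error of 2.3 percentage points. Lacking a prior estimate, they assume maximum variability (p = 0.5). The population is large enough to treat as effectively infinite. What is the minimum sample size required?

For 95% confidence, z = 1.960.
With p = 0.5, p(1−p) = 0.25.
n = z²·p(1−p)/E² = 1.960² × 0.2500 / 0.023² = 3.8416 × 0.2500 / 0.000529 ≈ 1815.50.
Rounding up gives n = 1816.

1816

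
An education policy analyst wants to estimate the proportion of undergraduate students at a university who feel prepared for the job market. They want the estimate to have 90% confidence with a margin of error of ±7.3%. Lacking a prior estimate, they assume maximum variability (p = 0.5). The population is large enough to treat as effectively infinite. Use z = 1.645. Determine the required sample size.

With p = 0.5, p(1−p) = 0.25.
n = z²·p(1−p)/E² = 1.645² × 0.2500 / 0.073² = 2.7060 × 0.2500 / 0.005329 ≈ 126.95.
Rounding up gives n = 127.

127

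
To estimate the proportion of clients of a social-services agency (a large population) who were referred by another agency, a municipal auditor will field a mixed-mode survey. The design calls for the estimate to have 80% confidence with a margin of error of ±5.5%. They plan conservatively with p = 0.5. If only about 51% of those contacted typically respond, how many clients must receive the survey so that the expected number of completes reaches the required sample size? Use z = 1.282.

Completed interviews needed: n₀ = 1.282² × 0.2500 / 0.055² ≈ 135.83 → 136.
At a 51% response rate, contacts needed = 136 / 0.51 ≈ 266.67 → 267.

267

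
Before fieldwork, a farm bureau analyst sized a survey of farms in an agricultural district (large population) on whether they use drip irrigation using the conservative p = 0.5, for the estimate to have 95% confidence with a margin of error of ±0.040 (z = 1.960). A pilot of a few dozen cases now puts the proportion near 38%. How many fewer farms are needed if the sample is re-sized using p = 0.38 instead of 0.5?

35

Conservative (p = 0.5): n = 1.960² × 0.25 / 0.040² ≈ 600.25 → 601.
Using p = 0.38: p(1−p) = 0.2356, so n = 1.960² × 0.2356 / 0.040² ≈ 565.68 → 566.
Reduction: 601 − 566 = 35.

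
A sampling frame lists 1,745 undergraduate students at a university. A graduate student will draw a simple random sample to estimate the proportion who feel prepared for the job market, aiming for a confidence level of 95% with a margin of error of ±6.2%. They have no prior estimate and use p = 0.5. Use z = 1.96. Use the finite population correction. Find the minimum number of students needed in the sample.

Unadjusted: n₀ = 1.96² × 0.50 × 0.50 / 0.062² ≈ 249.84, so n₀ = 250.
Finite population correction with N = 1,745: n = n₀ / (1 + (n₀−1)/N) = 250 / (1 + 249/1745) = 250 / 1.1427 ≈ 218.78.
Rounding up, n = 219.

219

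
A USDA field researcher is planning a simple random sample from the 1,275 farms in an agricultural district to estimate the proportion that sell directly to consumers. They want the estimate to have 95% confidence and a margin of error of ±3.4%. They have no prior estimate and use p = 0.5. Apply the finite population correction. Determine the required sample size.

504

For 95% confidence, z = 1.96.
Unadjusted: n₀ = 1.96² × 0.50 × 0.50 / 0.034² ≈ 830.80, so n₀ = 831.
Finite population correction with N = 1,275: n = n₀ / (1 + (n₀−1)/N) = 831 / (1 + 830/1275) = 831 / 1.6510 ≈ 503.34.
Rounding up, n = 504.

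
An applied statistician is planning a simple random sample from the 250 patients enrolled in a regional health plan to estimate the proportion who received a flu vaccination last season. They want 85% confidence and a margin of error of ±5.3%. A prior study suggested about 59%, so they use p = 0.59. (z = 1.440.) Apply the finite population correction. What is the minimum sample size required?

Unadjusted: n₀ = 1.440² × 0.59 × 0.41 / 0.053² ≈ 178.57, so n₀ = 179.
Finite population correction with N = 250: n = n₀ / (1 + (n₀−1)/N) = 179 / (1 + 178/250) = 179 / 1.7120 ≈ 104.56.
Rounding up, n = 105.

105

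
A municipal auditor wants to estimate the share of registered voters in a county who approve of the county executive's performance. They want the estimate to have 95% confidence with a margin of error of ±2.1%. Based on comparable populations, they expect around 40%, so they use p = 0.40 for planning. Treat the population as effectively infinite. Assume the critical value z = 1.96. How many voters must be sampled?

With p = 0.40, p(1−p) = 0.2400.
n = z²·p(1−p)/E² = 1.96² × 0.2400 / 0.021² = 3.8416 × 0.2400 / 0.000441 ≈ 2090.67.
Rounding up gives n = 2091.

2091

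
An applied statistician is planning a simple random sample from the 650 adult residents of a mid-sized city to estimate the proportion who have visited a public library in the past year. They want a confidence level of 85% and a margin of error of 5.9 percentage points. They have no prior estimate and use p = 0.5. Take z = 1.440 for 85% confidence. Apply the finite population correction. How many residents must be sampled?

Unadjusted: n₀ = 1.440² × 0.50 × 0.50 / 0.059² ≈ 148.92, so n₀ = 149.
Finite population correction with N = 650: n = n₀ / (1 + (n₀−1)/N) = 149 / (1 + 148/650) = 149 / 1.2277 ≈ 121.37.
Rounding up, n = 122.

122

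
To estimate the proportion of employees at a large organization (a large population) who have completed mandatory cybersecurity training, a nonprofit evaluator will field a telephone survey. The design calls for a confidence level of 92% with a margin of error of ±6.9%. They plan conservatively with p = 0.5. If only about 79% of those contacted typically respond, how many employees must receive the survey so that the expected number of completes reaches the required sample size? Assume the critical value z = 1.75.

204

Completed interviews needed: n₀ = 1.75² × 0.2500 / 0.069² ≈ 160.81 → 161.
At a 79% response rate, contacts needed = 161 / 0.79 ≈ 203.80 → 204.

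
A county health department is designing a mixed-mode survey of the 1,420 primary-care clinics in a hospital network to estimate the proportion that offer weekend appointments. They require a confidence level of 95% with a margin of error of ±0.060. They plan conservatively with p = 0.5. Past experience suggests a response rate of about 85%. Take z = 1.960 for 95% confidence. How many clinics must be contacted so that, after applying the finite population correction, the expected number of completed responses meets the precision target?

265

Completed interviews needed (unadjusted): n₀ = 1.960² × 0.2500 / 0.060² ≈ 266.78 → 267.
FPC for N = 1,420: n = 267 / (1 + 266/1420) = 267 / 1.1873 ≈ 224.88 → 225.
At an 85% response rate, contacts needed = 225 / 0.85 ≈ 264.71 → 265.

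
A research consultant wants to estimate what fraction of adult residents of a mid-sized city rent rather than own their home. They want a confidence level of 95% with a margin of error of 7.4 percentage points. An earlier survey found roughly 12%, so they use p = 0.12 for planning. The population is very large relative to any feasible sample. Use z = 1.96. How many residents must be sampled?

With p = 0.12, p(1−p) = 0.1056.
n = z²·p(1−p)/E² = 1.96² × 0.1056 / 0.074² = 3.8416 × 0.1056 / 0.005476 ≈ 74.08.
Rounding up gives n = 75.

75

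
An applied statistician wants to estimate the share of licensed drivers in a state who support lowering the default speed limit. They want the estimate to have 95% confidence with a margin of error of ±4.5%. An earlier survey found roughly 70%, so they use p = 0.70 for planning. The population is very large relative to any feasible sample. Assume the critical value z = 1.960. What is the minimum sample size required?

399

With p = 0.70, p(1−p) = 0.2100.
n = z²·p(1−p)/E² = 1.960² × 0.2100 / 0.045² = 3.8416 × 0.2100 / 0.002025 ≈ 398.39.
Rounding up gives n = 399.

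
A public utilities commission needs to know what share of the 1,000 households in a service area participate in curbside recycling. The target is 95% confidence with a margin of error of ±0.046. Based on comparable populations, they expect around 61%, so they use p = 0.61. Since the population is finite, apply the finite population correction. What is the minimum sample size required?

302

For 95% confidence, z = 1.960.
Unadjusted: n₀ = 1.960² × 0.61 × 0.39 / 0.046² ≈ 431.91, so n₀ = 432.
Finite population correction with N = 1,000: n = n₀ / (1 + (n₀−1)/N) = 432 / (1 + 431/1000) = 432 / 1.4310 ≈ 301.89.
Rounding up, n = 302.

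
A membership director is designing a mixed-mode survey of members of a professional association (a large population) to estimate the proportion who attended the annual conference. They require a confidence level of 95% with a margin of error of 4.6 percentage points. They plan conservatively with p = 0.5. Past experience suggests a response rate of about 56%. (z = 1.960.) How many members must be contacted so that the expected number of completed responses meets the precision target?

811

Completed interviews needed: n₀ = 1.960² × 0.2500 / 0.046² ≈ 453.88 → 454.
At a 56% response rate, contacts needed = 454 / 0.56 ≈ 810.71 → 811.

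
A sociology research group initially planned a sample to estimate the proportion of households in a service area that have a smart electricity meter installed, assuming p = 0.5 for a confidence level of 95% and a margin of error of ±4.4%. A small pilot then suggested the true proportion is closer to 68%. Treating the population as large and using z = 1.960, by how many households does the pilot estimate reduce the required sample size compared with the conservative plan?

65

Conservative (p = 0.5): n = 1.960² × 0.25 / 0.044² ≈ 496.07 → 497.
Using p = 0.68: p(1−p) = 0.2176, so n = 1.960² × 0.2176 / 0.044² ≈ 431.78 → 432.
Reduction: 497 − 432 = 65.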